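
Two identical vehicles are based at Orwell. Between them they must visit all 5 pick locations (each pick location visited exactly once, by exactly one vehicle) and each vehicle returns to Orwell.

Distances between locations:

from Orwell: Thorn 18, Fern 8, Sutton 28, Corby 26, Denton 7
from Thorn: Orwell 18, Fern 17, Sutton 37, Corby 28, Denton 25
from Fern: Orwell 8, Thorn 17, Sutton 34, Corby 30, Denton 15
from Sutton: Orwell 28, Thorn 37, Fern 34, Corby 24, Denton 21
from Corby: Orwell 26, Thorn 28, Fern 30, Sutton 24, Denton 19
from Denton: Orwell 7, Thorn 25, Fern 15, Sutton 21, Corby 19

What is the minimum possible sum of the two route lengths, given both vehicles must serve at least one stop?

Minimum combined distance: 114.

Try each way of splitting the stops between the two vehicles (each non-empty) and, for each split, find the best tour for each vehicle:
  {Thorn} + {Fern, Sutton, Corby, Denton}: 36 + 90 = 126
  {Fern} + {Thorn, Sutton, Corby, Denton}: 16 + 98 = 114
  {Thorn, Fern} + {Sutton, Corby, Denton}: 43 + 78 = 121
  {Sutton} + {Thorn, Fern, Corby, Denton}: 56 + 79 = 135
  {Thorn, Sutton} + {Fern, Corby, Denton}: 83 + 64 = 147
  {Fern, Sutton} + {Thorn, Corby, Denton}: 70 + 72 = 142
  … (15 splits in total)
Best: vehicle 1 Orwell → Fern → Orwell = 16; vehicle 2 Orwell → Thorn → Corby → Sutton → Denton → Orwell = 98; combined 114.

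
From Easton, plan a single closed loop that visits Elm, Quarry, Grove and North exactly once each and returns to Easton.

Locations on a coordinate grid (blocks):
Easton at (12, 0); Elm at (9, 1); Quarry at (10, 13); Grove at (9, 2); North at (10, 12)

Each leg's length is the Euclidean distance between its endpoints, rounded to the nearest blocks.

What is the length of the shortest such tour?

Easton-Elm-Quarry-Grove-North-Easton: 3+12+11+10+12 = 48
Easton-Elm-Quarry-North-Grove-Easton: 3+12+1+10+4 = 30
Easton-Elm-Grove-Quarry-North-Easton: 3+1+11+1+12 = 28
Easton-Elm-Grove-North-Quarry-Easton: 3+1+10+1+13 = 28
Easton-Elm-North-Quarry-Grove-Easton: 3+11+1+11+4 = 30
Easton-Elm-North-Grove-Quarry-Easton: 3+11+10+11+13 = 48
Easton-Quarry-Elm-Grove-North-Easton: 13+12+1+10+12 = 48
Easton-Quarry-Elm-North-Grove-Easton: 13+12+11+10+4 = 50
Easton-Quarry-Grove-Elm-North-Easton: 13+11+1+11+12 = 48
Easton-Quarry-North-Elm-Grove-Easton: 13+1+11+1+4 = 30
Easton-Grove-Elm-Quarry-North-Easton: 4+1+12+1+12 = 30
Easton-Grove-Quarry-Elm-North-Easton: 4+11+12+11+12 = 50
The minimum is 28.
One optimal route: Easton → Elm → Grove → Quarry → North → Easton (or its reverse).

Shortest round trip = 28 blocks.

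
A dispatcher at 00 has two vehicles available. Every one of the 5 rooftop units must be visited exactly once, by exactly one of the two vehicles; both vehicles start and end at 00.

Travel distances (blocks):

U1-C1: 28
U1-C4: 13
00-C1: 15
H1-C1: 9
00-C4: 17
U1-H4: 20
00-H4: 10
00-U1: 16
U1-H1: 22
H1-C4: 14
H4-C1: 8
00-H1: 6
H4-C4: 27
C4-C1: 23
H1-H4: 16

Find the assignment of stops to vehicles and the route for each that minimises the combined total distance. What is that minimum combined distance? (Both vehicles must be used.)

79 blocks — the smallest possible combined total.

Check every non-empty split of the stops between the two vehicles; for each half take its own optimal tour:
  {U1} + {H1, H4, C4, C1}: 32 + 58 = 90
  {H1} + {U1, H4, C4, C1}: 12 + 70 = 82
  {U1, H1} + {H4, C4, C1}: 44 + 58 = 102
  {H4} + {U1, H1, C4, C1}: 20 + 67 = 87
  {U1, H4} + {H1, C4, C1}: 46 + 55 = 101
  {H1, H4} + {U1, C4, C1}: 32 + 67 = 99
  … (15 splits in total)
  {U1, C4} + {H1, H4, C1}: 46 + 33 = 79  ← best
Best: vehicle 1 00 → U1 → C4 → 00 = 46; vehicle 2 00 → H1 → C1 → H4 → 00 = 33; combined 79.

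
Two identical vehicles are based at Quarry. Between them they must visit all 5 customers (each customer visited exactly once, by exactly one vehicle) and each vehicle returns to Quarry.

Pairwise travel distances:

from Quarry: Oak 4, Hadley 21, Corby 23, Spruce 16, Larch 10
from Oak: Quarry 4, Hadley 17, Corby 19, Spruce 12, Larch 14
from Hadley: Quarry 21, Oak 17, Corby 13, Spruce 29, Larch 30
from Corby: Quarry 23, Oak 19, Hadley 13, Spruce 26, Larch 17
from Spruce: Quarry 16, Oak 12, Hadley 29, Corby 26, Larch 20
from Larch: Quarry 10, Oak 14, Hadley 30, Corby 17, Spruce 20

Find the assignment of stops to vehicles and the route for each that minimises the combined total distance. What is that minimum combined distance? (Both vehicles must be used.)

Try each way of splitting the stops between the two vehicles (each non-empty) and, for each split, find the best tour for each vehicle:
  {Oak} + {Hadley, Corby, Spruce, Larch}: 8 + 85 = 93
  {Hadley} + {Oak, Corby, Spruce, Larch}: 42 + 69 = 111
  {Oak, Hadley} + {Corby, Spruce, Larch}: 42 + 69 = 111
  {Corby} + {Oak, Hadley, Spruce, Larch}: 46 + 80 = 126
  {Oak, Corby} + {Hadley, Spruce, Larch}: 46 + 80 = 126
  {Hadley, Corby} + {Oak, Spruce, Larch}: 57 + 46 = 103
  … (15 splits in total)
Best: vehicle 1 Quarry → Oak → Quarry = 8; vehicle 2 Quarry → Spruce → Hadley → Corby → Larch → Quarry = 85; combined 93.

Minimum combined distance: 93.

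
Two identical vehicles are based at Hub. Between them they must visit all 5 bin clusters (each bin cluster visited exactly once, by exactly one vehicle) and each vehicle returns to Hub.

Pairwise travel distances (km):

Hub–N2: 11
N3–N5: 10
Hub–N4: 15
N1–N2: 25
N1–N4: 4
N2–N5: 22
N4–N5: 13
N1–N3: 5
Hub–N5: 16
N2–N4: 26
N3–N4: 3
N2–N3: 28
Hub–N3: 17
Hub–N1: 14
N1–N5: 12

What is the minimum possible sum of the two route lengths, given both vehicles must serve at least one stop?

69 km — the smallest possible combined total.

Check every non-empty split of the stops between the two vehicles; for each half take its own optimal tour:
  {N1} + {N2, N3, N4, N5}: 28 + 61 = 89
  {N2} + {N1, N3, N4, N5}: 22 + 47 = 69
  {N1, N2} + {N3, N4, N5}: 50 + 44 = 94
  {N3} + {N1, N2, N4, N5}: 34 + 64 = 98
  {N1, N3} + {N2, N4, N5}: 36 + 61 = 97
  {N2, N3} + {N1, N4, N5}: 56 + 47 = 103
  … (15 splits in total)
Best: vehicle 1 Hub → N2 → Hub = 22; vehicle 2 Hub → N1 → N4 → N3 → N5 → Hub = 47; combined 69.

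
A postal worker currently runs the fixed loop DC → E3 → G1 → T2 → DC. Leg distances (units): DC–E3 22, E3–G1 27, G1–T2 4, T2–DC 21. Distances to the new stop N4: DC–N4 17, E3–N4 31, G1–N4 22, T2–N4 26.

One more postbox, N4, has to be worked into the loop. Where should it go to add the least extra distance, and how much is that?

Insertion cost between consecutive stops i–j is d(i,N4) + d(N4,j) − d(i,j):
  between DC and E3: 17 + 31 − 22 = 26
  between E3 and G1: 31 + 22 − 27 = 26
  between G1 and T2: 22 + 26 − 4 = 44
  between T2 and DC: 26 + 17 − 21 = 22
Cheapest insertion is between T2 and DC, adding 22.
New total = 74 + 22 = 96.

+22 — insert N4 between T2 and DC.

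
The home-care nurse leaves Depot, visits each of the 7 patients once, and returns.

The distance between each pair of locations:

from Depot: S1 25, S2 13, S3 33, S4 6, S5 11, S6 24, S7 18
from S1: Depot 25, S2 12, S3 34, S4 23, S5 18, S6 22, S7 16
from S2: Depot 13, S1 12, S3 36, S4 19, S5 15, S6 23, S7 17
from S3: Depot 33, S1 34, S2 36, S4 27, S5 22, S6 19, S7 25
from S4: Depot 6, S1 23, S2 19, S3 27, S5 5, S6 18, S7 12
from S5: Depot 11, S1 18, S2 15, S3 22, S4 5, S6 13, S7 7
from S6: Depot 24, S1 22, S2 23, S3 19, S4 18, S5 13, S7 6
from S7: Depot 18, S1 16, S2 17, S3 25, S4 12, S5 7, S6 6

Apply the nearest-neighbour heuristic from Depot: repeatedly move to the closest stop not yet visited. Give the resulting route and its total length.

Total distance 102 via the nearest-neighbour route Depot → S4 → S5 → S7 → S6 → S3 → S1 → S2 → Depot.

At Depot the remaining stops are S4 6, S5 11, S2 13, S7 18, S6 24, S1 25, S3 33; go to S4.
At S4 the remaining stops are S5 5, S7 12, S6 18, S2 19, S1 23, S3 27; go to S5.
At S5 the remaining stops are S7 7, S6 13, S2 15, S1 18, S3 22; go to S7.
At S7 the remaining stops are S6 6, S1 16, S2 17, S3 25; go to S6.
At S6 the remaining stops are S3 19, S1 22, S2 23; go to S3.
At S3 the remaining stops are S1 34, S2 36; go to S1.
At S1 the remaining stops are S2 12; go to S2.
Return S2→Depot: 13.
Total = 6 + 5 + 7 + 6 + 19 + 34 + 12 + 13 = 102.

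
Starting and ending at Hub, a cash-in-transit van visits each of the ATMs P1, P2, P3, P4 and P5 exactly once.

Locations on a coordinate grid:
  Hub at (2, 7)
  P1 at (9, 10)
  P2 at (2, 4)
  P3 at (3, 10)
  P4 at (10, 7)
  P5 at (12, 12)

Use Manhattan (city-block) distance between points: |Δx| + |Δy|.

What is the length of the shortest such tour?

Shortest round trip = 36.

With 5 stops there are 5!/2 = 60 distinct round trips (a route and its reverse cost the same).
Hub → P1 → P2 → P3 → P4 → P5 → Hub: 10+13+7+10+7+15 = 62
Hub → P1 → P2 → P3 → P5 → P4 → Hub: 10+13+7+11+7+8 = 56
Hub → P1 → P2 → P4 → P3 → P5 → Hub: 10+13+11+10+11+15 = 70
Hub → P1 → P2 → P4 → P5 → P3 → Hub: 10+13+11+7+11+4 = 56
Hub → P1 → P2 → P5 → P3 → P4 → Hub: 10+13+18+11+10+8 = 70
Hub → P1 → P2 → P5 → P4 → P3 → Hub: 10+13+18+7+10+4 = 62
Hub → P1 → P3 → P2 → P4 → P5 → Hub: 10+6+7+11+7+15 = 56
Hub → P1 → P3 → P2 → P5 → P4 → Hub: 10+6+7+18+7+8 = 56
Hub → P1 → P3 → P4 → P2 → P5 → Hub: 10+6+10+11+18+15 = 70
Hub → P1 → P3 → P4 → P5 → P2 → Hub: 10+6+10+7+18+3 = 54
Hub → P1 → P3 → P5 → P2 → P4 → Hub: 10+6+11+18+11+8 = 64
Hub → P1 → P3 → P5 → P4 → P2 → Hub: 10+6+11+7+11+3 = 48
Hub → P1 → P4 → P2 → P3 → P5 → Hub: 10+4+11+7+11+15 = 58
Hub → P1 → P4 → P2 → P5 → P3 → Hub: 10+4+11+18+11+4 = 58
… (46 more)
Hub → P2 → P3 → P1 → P5 → P4 → Hub: 3+7+6+5+7+8 = 36  ← best
The minimum is 36.
One optimal route: Hub → P2 → P3 → P1 → P5 → P4 → Hub (or its reverse).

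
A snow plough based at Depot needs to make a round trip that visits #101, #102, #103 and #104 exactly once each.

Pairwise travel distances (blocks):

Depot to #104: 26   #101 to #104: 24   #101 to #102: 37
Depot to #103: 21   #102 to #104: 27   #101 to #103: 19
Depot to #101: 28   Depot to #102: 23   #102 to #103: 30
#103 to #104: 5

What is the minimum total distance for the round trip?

102 blocks — the shortest possible round trip.

Depot-#101-#102-#103-#104-Depot: 28+37+30+5+26 = 126
Depot-#101-#102-#104-#103-Depot: 28+37+27+5+21 = 118
Depot-#101-#103-#102-#104-Depot: 28+19+30+27+26 = 130
Depot-#101-#103-#104-#102-Depot: 28+19+5+27+23 = 102
Depot-#101-#104-#102-#103-Depot: 28+24+27+30+21 = 130
Depot-#101-#104-#103-#102-Depot: 28+24+5+30+23 = 110
Depot-#102-#101-#103-#104-Depot: 23+37+19+5+26 = 110
Depot-#102-#101-#104-#103-Depot: 23+37+24+5+21 = 110
Depot-#102-#103-#101-#104-Depot: 23+30+19+24+26 = 122
Depot-#102-#104-#101-#103-Depot: 23+27+24+19+21 = 114
Depot-#103-#101-#102-#104-Depot: 21+19+37+27+26 = 130
Depot-#103-#102-#101-#104-Depot: 21+30+37+24+26 = 138
The minimum is 102.
One optimal route: Depot → #101 → #103 → #104 → #102 → Depot (or its reverse).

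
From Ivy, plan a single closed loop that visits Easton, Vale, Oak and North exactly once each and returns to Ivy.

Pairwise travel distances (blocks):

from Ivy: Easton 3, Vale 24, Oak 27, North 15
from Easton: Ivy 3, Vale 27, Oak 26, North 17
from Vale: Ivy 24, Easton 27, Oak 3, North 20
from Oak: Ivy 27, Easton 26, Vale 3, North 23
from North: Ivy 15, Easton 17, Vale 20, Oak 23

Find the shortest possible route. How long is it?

Minimum total distance: 67 blocks.

There are 12 distinct closed tours to check (reversals are equivalent).
Ivy→Easton→Vale→Oak→North→Ivy: 3+27+3+23+15 = 71
Ivy→Easton→Vale→North→Oak→Ivy: 3+27+20+23+27 = 100
Ivy→Easton→Oak→Vale→North→Ivy: 3+26+3+20+15 = 67
Ivy→Easton→Oak→North→Vale→Ivy: 3+26+23+20+24 = 96
Ivy→Easton→North→Vale→Oak→Ivy: 3+17+20+3+27 = 70
Ivy→Easton→North→Oak→Vale→Ivy: 3+17+23+3+24 = 70
Ivy→Vale→Easton→Oak→North→Ivy: 24+27+26+23+15 = 115
Ivy→Vale→Easton→North→Oak→Ivy: 24+27+17+23+27 = 118
Ivy→Vale→Oak→Easton→North→Ivy: 24+3+26+17+15 = 85
Ivy→Vale→North→Easton→Oak→Ivy: 24+20+17+26+27 = 114
Ivy→Oak→Easton→Vale→North→Ivy: 27+26+27+20+15 = 115
Ivy→Oak→Vale→Easton→North→Ivy: 27+3+27+17+15 = 89
The minimum is 67.
One optimal route: Ivy → Easton → Oak → Vale → North → Ivy (or its reverse).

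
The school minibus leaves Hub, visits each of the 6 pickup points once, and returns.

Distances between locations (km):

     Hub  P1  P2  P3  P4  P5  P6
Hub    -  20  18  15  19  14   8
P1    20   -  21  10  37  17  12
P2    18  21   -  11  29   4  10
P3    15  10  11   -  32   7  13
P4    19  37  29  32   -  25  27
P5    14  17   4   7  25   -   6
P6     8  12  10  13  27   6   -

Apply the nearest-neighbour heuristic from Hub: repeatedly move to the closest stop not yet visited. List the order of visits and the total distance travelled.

Total distance 95 km via the nearest-neighbour route Hub → P6 → P5 → P2 → P3 → P1 → P4 → Hub.

Hub → [P6:8 / P5:14 / P3:15 / P2:18 / P4:19 / P1:20] → P6 (8)
P6 → [P5:6 / P2:10 / P1:12 / P3:13 / P4:27] → P5 (6)
P5 → [P2:4 / P3:7 / P1:17 / P4:25] → P2 (4)
P2 → [P3:11 / P1:21 / P4:29] → P3 (11)
P3 → [P1:10 / P4:32] → P1 (10)
P1 → [P4:37] → P4 (37)
Return P4→Hub: 19.
Total = 8 + 6 + 4 + 11 + 10 + 37 + 19 = 95.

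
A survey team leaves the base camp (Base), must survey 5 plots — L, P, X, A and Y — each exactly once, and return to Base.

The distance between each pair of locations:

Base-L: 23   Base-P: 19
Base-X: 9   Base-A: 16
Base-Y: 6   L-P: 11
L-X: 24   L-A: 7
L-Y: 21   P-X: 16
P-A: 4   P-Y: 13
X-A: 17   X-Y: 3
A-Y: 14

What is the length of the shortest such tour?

Shortest round trip = 59.

There are 60 distinct closed tours to check (reversals are equivalent).
Base - L - P - X - A - Y - Base: 23+11+16+17+14+6 = 87
Base - L - P - X - Y - A - Base: 23+11+16+3+14+16 = 83
Base - L - P - A - X - Y - Base: 23+11+4+17+3+6 = 64
Base - L - P - A - Y - X - Base: 23+11+4+14+3+9 = 64
Base - L - P - Y - X - A - Base: 23+11+13+3+17+16 = 83
Base - L - P - Y - A - X - Base: 23+11+13+14+17+9 = 87
Base - L - X - P - A - Y - Base: 23+24+16+4+14+6 = 87
Base - L - X - P - Y - A - Base: 23+24+16+13+14+16 = 106
Base - L - X - A - P - Y - Base: 23+24+17+4+13+6 = 87
Base - L - X - A - Y - P - Base: 23+24+17+14+13+19 = 110
Base - L - X - Y - P - A - Base: 23+24+3+13+4+16 = 83
Base - L - X - Y - A - P - Base: 23+24+3+14+4+19 = 87
Base - L - A - P - X - Y - Base: 23+7+4+16+3+6 = 59
Base - L - A - P - Y - X - Base: 23+7+4+13+3+9 = 59
… (46 more)
The minimum is 59.
One optimal route: Base → L → A → P → X → Y → Base (or its reverse).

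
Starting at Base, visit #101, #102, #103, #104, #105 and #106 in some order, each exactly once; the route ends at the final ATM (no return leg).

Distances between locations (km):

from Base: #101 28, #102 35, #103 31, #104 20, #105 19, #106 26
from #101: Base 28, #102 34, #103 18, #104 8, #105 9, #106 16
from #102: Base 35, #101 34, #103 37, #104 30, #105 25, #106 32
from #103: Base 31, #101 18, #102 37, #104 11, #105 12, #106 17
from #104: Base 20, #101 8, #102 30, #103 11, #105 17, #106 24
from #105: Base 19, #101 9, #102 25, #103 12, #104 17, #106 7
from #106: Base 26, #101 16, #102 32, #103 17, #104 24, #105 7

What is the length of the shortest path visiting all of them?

Shortest open route: 95 km.

There are 6! = 720 possible orderings.
Base - #101 - #102 - #103 - #104 - #105 - #106: 28+34+37+11+17+7 = 134
Base - #101 - #102 - #103 - #104 - #106 - #105: 28+34+37+11+24+7 = 141
Base - #101 - #102 - #103 - #105 - #104 - #106: 28+34+37+12+17+24 = 152
Base - #101 - #102 - #103 - #105 - #106 - #104: 28+34+37+12+7+24 = 142
Base - #101 - #102 - #103 - #106 - #104 - #105: 28+34+37+17+24+17 = 157
Base - #101 - #102 - #103 - #106 - #105 - #104: 28+34+37+17+7+17 = 140
Base - #101 - #102 - #104 - #103 - #105 - #106: 28+34+30+11+12+7 = 122
Base - #101 - #102 - #104 - #103 - #106 - #105: 28+34+30+11+17+7 = 127
… (712 more)
Base - #104 - #101 - #103 - #106 - #105 - #102: 20+8+18+17+7+25 = 95  ← best
The minimum is 95.
One shortest path: Base → #104 → #101 → #103 → #106 → #105 → #102.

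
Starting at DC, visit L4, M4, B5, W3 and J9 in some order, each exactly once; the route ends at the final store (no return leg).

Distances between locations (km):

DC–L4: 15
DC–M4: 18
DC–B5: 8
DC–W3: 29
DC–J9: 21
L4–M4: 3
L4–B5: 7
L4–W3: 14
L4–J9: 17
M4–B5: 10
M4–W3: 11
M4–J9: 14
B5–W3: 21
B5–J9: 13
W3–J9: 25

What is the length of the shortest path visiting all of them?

Minimum one-way distance = 52 km.

There are 5! = 120 possible orderings.
DC - L4 - M4 - B5 - W3 - J9: 15+3+10+21+25 = 74
DC - L4 - M4 - B5 - J9 - W3: 15+3+10+13+25 = 66
DC - L4 - M4 - W3 - B5 - J9: 15+3+11+21+13 = 63
DC - L4 - M4 - W3 - J9 - B5: 15+3+11+25+13 = 67
DC - L4 - M4 - J9 - B5 - W3: 15+3+14+13+21 = 66
DC - L4 - M4 - J9 - W3 - B5: 15+3+14+25+21 = 78
DC - L4 - B5 - M4 - W3 - J9: 15+7+10+11+25 = 68
DC - L4 - B5 - M4 - J9 - W3: 15+7+10+14+25 = 71
DC - L4 - B5 - W3 - M4 - J9: 15+7+21+11+14 = 68
DC - L4 - B5 - W3 - J9 - M4: 15+7+21+25+14 = 82
DC - L4 - B5 - J9 - M4 - W3: 15+7+13+14+11 = 60
DC - L4 - B5 - J9 - W3 - M4: 15+7+13+25+11 = 71
DC - L4 - W3 - M4 - B5 - J9: 15+14+11+10+13 = 63
DC - L4 - W3 - M4 - J9 - B5: 15+14+11+14+13 = 67
… (106 more)
DC - B5 - J9 - L4 - M4 - W3: 8+13+17+3+11 = 52  ← best
The minimum is 52.
One shortest path: DC → B5 → J9 → L4 → M4 → W3.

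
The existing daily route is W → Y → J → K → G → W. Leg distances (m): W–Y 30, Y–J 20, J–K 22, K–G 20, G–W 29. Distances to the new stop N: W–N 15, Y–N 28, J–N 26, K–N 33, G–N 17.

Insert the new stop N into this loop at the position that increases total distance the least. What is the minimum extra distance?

Insertion cost between consecutive stops i–j is d(i,N) + d(N,j) − d(i,j):
  between W and Y: 15 + 28 − 30 = 13
  between Y and J: 28 + 26 − 20 = 34
  between J and K: 26 + 33 − 22 = 37
  between K and G: 33 + 17 − 20 = 30
  between G and W: 17 + 15 − 29 = 3
Cheapest insertion is between G and W, adding 3.
New total = 121 + 3 = 124.

Minimum extra distance: 3 m, inserting N between G and W.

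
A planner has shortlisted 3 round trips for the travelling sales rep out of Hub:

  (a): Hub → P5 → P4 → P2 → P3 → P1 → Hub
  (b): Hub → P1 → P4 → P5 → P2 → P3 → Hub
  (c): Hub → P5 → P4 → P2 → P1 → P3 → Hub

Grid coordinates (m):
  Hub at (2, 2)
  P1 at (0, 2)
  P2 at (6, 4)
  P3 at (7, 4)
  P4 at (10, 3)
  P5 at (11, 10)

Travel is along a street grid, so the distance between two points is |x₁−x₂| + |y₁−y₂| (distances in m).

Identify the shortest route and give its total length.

Shortest is (b), total 40 m.

(a): 17 + 8 + 5 + 1 + 9 + 2 = 42
(b): 2 + 11 + 8 + 11 + 1 + 7 = 40
(c): 17 + 8 + 5 + 8 + 9 + 7 = 54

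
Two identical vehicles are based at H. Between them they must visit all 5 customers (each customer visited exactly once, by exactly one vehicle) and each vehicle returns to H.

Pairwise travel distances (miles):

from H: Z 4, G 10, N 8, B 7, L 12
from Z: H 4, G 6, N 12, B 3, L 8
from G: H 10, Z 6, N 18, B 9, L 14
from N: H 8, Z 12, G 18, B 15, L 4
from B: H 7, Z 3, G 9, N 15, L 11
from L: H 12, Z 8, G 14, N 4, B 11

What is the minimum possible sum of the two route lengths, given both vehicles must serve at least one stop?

Check every non-empty split of the stops between the two vehicles; for each half take its own optimal tour:
  {Z} + {G, N, B, L}: 8 + 42 = 50
  {G} + {Z, N, B, L}: 20 + 30 = 50
  {Z, G} + {N, B, L}: 20 + 30 = 50
  {N} + {Z, G, B, L}: 16 + 42 = 58
  {Z, N} + {G, B, L}: 24 + 42 = 66
  {G, N} + {Z, B, L}: 36 + 30 = 66
  … (15 splits in total)
Best: vehicle 1 H → Z → H = 8; vehicle 2 H → G → B → L → N → H = 42; combined 50.

Minimum combined distance: 50 miles.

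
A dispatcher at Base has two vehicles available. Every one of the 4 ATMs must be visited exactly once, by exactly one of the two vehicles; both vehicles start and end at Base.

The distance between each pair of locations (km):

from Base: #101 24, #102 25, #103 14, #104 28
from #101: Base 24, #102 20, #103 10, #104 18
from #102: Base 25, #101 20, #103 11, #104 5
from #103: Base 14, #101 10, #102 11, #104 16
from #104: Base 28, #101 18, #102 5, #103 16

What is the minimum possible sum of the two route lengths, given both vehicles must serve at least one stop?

Try each way of splitting the stops between the two vehicles (each non-empty) and, for each split, find the best tour for each vehicle:
  {#101} + {#102, #103, #104}: 48 + 58 = 106
  {#102} + {#101, #103, #104}: 50 + 70 = 120
  {#101, #102} + {#103, #104}: 69 + 58 = 127
  {#103} + {#101, #102, #104}: 28 + 72 = 100
  {#101, #103} + {#102, #104}: 48 + 58 = 106
  {#102, #103} + {#101, #104}: 50 + 70 = 120
  … (7 splits in total)
Best: vehicle 1 Base → #103 → Base = 28; vehicle 2 Base → #101 → #104 → #102 → Base = 72; combined 100.

100 km — the smallest possible combined total.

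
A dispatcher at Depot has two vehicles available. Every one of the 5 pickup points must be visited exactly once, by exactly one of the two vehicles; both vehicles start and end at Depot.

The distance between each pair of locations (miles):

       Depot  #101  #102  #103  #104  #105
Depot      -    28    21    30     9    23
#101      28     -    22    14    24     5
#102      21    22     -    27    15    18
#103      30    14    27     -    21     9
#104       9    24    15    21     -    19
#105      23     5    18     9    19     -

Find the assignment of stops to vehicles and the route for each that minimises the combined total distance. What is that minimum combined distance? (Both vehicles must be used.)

105 miles — the smallest possible combined total.

Try each way of splitting the stops between the two vehicles (each non-empty) and, for each split, find the best tour for each vehicle:
  {#101} + {#102, #103, #104, #105}: 56 + 78 = 134
  {#102} + {#101, #103, #104, #105}: 42 + 72 = 114
  {#101, #102} + {#103, #104, #105}: 71 + 62 = 133
  {#103} + {#101, #102, #104, #105}: 60 + 74 = 134
  {#101, #103} + {#102, #104, #105}: 72 + 65 = 137
  {#102, #103} + {#101, #104, #105}: 78 + 61 = 139
  … (15 splits in total)
  {#104} + {#101, #102, #103, #105}: 18 + 87 = 105  ← best
Best: vehicle 1 Depot → #104 → Depot = 18; vehicle 2 Depot → #102 → #101 → #105 → #103 → Depot = 87; combined 105.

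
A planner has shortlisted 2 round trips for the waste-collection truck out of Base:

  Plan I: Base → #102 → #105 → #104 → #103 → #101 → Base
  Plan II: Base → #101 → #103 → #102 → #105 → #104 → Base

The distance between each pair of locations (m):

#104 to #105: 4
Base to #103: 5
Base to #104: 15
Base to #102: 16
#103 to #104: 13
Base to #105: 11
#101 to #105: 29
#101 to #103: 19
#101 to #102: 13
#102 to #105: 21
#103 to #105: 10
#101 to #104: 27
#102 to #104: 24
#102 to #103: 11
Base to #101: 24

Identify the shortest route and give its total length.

94 m — Plan II is the shortest.

Plan I: 16 + 21 + 4 + 13 + 19 + 24 = 97
Plan II: 24 + 19 + 11 + 21 + 4 + 15 = 94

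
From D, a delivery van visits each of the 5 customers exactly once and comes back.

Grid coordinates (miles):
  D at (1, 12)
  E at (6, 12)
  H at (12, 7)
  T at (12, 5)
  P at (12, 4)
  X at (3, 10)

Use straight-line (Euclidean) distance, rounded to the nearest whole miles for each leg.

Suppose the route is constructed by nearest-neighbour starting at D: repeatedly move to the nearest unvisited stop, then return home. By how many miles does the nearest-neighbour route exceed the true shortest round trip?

From D: X=3, E=5, H=12, T=13, P=14 → choose X (3).
From X: E=4, H=9, T=10, P=11 → choose E (4).
From E: H=8, T=9, P=10 → choose H (8).
From H: T=2, P=3 → choose T (2).
From T: P=1 → choose P (1).
NN route D → X → E → H → T → P → D costs 32.
Optimal: D → E → H → T → P → X → D costs 30 (by enumerating all 60 distinct tours).
Excess = 32 − 30 = 2.

2 miles longer than the optimal tour.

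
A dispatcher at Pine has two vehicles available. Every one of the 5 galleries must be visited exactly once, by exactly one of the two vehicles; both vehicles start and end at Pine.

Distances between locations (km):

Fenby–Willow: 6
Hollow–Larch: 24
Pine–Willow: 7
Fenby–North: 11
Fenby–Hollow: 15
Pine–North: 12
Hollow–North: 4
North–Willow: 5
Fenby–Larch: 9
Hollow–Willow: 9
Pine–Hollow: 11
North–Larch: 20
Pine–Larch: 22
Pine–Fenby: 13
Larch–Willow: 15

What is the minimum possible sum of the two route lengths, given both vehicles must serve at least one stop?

Minimum combined distance: 71 km.

Check every non-empty split of the stops between the two vehicles; for each half take its own optimal tour:
  {Fenby} + {Hollow, North, Larch, Willow}: 26 + 57 = 83
  {Hollow} + {Fenby, North, Larch, Willow}: 22 + 54 = 76
  {Fenby, Hollow} + {North, Larch, Willow}: 39 + 54 = 93
  {North} + {Fenby, Hollow, Larch, Willow}: 24 + 57 = 81
  {Fenby, North} + {Hollow, Larch, Willow}: 36 + 57 = 93
  {Hollow, North} + {Fenby, Larch, Willow}: 27 + 44 = 71
  … (15 splits in total)
Best: vehicle 1 Pine → Hollow → North → Pine = 27; vehicle 2 Pine → Fenby → Larch → Willow → Pine = 44; combined 71.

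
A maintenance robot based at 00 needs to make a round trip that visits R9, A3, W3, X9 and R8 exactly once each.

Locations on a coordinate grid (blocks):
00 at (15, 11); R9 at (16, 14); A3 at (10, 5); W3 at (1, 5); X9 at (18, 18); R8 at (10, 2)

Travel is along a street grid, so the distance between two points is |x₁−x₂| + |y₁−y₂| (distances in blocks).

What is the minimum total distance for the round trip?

There are 60 distinct closed tours to check (reversals are equivalent).
00 - R9 - A3 - W3 - X9 - R8 - 00: 4+15+9+30+24+14 = 96
00 - R9 - A3 - W3 - R8 - X9 - 00: 4+15+9+12+24+10 = 74
00 - R9 - A3 - X9 - W3 - R8 - 00: 4+15+21+30+12+14 = 96
00 - R9 - A3 - X9 - R8 - W3 - 00: 4+15+21+24+12+20 = 96
00 - R9 - A3 - R8 - W3 - X9 - 00: 4+15+3+12+30+10 = 74
00 - R9 - A3 - R8 - X9 - W3 - 00: 4+15+3+24+30+20 = 96
00 - R9 - W3 - A3 - X9 - R8 - 00: 4+24+9+21+24+14 = 96
00 - R9 - W3 - A3 - R8 - X9 - 00: 4+24+9+3+24+10 = 74
00 - R9 - W3 - X9 - A3 - R8 - 00: 4+24+30+21+3+14 = 96
00 - R9 - W3 - X9 - R8 - A3 - 00: 4+24+30+24+3+11 = 96
00 - R9 - W3 - R8 - A3 - X9 - 00: 4+24+12+3+21+10 = 74
00 - R9 - W3 - R8 - X9 - A3 - 00: 4+24+12+24+21+11 = 96
00 - R9 - X9 - A3 - W3 - R8 - 00: 4+6+21+9+12+14 = 66
00 - R9 - X9 - A3 - R8 - W3 - 00: 4+6+21+3+12+20 = 66
… (46 more)
The minimum is 66.
One optimal route: 00 → R9 → X9 → A3 → W3 → R8 → 00 (or its reverse).

66 blocks — the shortest possible round trip.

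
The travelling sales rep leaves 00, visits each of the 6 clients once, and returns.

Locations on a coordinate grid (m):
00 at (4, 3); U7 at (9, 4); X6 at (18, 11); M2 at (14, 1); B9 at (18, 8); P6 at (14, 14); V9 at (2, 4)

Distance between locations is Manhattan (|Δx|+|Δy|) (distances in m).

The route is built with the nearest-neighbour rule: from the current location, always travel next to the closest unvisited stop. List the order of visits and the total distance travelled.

00 → [V9:3 / U7:6 / M2:12 / B9:19 / P6:21 / X6:22] → V9 (3)
V9 → [U7:7 / M2:15 / B9:20 / P6:22 / X6:23] → U7 (7)
U7 → [M2:8 / B9:13 / P6:15 / X6:16] → M2 (8)
M2 → [B9:11 / P6:13 / X6:14] → B9 (11)
B9 → [X6:3 / P6:10] → X6 (3)
X6 → [P6:7] → P6 (7)
Return P6→00: 21.
Total = 3 + 7 + 8 + 11 + 3 + 7 + 21 = 60.

Nearest-neighbour total = 60 m; route 00 → V9 → U7 → M2 → B9 → X6 → P6 → 00.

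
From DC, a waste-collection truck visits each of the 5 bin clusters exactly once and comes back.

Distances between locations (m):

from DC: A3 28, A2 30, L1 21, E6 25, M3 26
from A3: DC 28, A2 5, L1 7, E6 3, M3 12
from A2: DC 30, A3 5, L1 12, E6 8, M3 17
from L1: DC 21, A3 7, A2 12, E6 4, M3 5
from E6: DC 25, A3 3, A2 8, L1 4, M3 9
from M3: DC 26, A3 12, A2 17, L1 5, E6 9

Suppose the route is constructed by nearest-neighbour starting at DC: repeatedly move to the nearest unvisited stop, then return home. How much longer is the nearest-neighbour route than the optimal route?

DC: L1=21, E6=25, M3=26, A3=28, A2=30 ⇒ L1
L1: E6=4, M3=5, A3=7, A2=12 ⇒ E6
E6: A3=3, A2=8, M3=9 ⇒ A3
A3: A2=5, M3=12 ⇒ A2
A2: M3=17 ⇒ M3
NN route DC → L1 → E6 → A3 → A2 → M3 → DC costs 76.
Optimal: DC → A2 → A3 → E6 → L1 → M3 → DC costs 73 (by enumerating all 60 distinct tours).
Excess = 76 − 73 = 3.

The nearest-neighbour route is 3 m longer than optimal.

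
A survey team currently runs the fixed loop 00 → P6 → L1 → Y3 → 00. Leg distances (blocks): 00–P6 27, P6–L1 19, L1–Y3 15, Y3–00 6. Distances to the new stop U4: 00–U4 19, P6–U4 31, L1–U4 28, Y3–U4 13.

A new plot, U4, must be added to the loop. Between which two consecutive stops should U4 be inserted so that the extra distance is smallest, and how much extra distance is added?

Insertion cost between consecutive stops i–j is d(i,U4) + d(U4,j) − d(i,j):
  between 00 and P6: 19 + 31 − 27 = 23
  between P6 and L1: 31 + 28 − 19 = 40
  between L1 and Y3: 28 + 13 − 15 = 26
  between Y3 and 00: 13 + 19 − 6 = 26
Cheapest insertion is between 00 and P6, adding 23.
New total = 67 + 23 = 90.

Minimum extra distance: 23 blocks, inserting U4 between 00 and P6.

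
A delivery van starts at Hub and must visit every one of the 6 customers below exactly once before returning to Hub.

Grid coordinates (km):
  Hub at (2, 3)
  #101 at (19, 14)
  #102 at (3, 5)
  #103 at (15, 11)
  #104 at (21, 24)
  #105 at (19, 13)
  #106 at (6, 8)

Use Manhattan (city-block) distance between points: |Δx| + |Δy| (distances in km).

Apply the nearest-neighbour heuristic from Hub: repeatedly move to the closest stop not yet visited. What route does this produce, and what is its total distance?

Hub → [#102:3 / #106:9 / #103:21 / #105:27 / #101:28 / #104:40] → #102 (3)
#102 → [#106:6 / #103:18 / #105:24 / #101:25 / #104:37] → #106 (6)
#106 → [#103:12 / #105:18 / #101:19 / #104:31] → #103 (12)
#103 → [#105:6 / #101:7 / #104:19] → #105 (6)
#105 → [#101:1 / #104:13] → #101 (1)
#101 → [#104:12] → #104 (12)
Return #104→Hub: 40.
Total = 3 + 6 + 12 + 6 + 1 + 12 + 40 = 80.

Nearest-neighbour total = 80 km; route Hub → #102 → #106 → #103 → #105 → #101 → #104 → Hub.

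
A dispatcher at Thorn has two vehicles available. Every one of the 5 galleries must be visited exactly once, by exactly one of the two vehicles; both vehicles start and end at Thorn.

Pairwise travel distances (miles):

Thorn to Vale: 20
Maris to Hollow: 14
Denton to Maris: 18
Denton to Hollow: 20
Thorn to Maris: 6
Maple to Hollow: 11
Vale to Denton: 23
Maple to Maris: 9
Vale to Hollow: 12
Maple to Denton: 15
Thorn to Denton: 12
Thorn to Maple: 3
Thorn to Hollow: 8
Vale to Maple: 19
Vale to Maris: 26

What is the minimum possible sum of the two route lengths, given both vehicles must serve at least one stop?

Check every non-empty split of the stops between the two vehicles; for each half take its own optimal tour:
  {Vale} + {Maple, Denton, Maris, Hollow}: 40 + 58 = 98
  {Maple} + {Vale, Denton, Maris, Hollow}: 6 + 67 = 73
  {Vale, Maple} + {Denton, Maris, Hollow}: 42 + 52 = 94
  {Denton} + {Vale, Maple, Maris, Hollow}: 24 + 54 = 78
  {Vale, Denton} + {Maple, Maris, Hollow}: 55 + 34 = 89
  {Maple, Denton} + {Vale, Maris, Hollow}: 30 + 52 = 82
  … (15 splits in total)
Best: vehicle 1 Thorn → Maple → Thorn = 6; vehicle 2 Thorn → Denton → Vale → Hollow → Maris → Thorn = 67; combined 73.

Minimum combined distance: 73 miles.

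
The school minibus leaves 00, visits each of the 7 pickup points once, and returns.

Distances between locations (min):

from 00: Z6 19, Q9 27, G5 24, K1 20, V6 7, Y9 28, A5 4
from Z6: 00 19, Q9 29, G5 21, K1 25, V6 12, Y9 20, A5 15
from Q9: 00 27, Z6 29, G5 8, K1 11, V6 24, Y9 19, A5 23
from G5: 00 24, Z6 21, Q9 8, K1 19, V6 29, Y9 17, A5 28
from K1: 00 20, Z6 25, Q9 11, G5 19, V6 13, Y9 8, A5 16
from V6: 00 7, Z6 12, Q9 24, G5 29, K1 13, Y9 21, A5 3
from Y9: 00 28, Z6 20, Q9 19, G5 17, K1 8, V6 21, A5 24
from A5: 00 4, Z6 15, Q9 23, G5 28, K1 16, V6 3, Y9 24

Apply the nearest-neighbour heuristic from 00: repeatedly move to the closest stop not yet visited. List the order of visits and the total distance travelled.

90 min along 00 → A5 → V6 → Z6 → Y9 → K1 → Q9 → G5 → 00.

From 00: distances to unvisited — A5=4, V6=7, Z6=19, K1=20, G5=24, Q9=27, Y9=28. Nearest is A5 (4).
From A5: distances to unvisited — V6=3, Z6=15, K1=16, Q9=23, Y9=24, G5=28. Nearest is V6 (3).
From V6: distances to unvisited — Z6=12, K1=13, Y9=21, Q9=24, G5=29. Nearest is Z6 (12).
From Z6: distances to unvisited — Y9=20, G5=21, K1=25, Q9=29. Nearest is Y9 (20).
From Y9: distances to unvisited — K1=8, G5=17, Q9=19. Nearest is K1 (8).
From K1: distances to unvisited — Q9=11, G5=19. Nearest is Q9 (11).
From Q9: distances to unvisited — G5=8. Nearest is G5 (8).
Return G5→00: 24.
Total = 4 + 3 + 12 + 20 + 8 + 11 + 8 + 24 = 90.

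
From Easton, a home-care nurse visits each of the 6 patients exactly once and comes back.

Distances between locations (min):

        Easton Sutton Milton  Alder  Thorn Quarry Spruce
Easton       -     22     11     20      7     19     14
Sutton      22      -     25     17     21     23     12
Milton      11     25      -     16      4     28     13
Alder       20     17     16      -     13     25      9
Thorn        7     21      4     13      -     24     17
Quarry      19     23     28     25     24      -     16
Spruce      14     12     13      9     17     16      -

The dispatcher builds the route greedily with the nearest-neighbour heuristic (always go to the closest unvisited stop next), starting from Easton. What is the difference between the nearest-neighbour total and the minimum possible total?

Excess over optimum: 2 min.

From Easton: Thorn=7, Milton=11, Spruce=14, Quarry=19, Alder=20, Sutton=22 → choose Thorn (7).
From Thorn: Milton=4, Alder=13, Spruce=17, Sutton=21, Quarry=24 → choose Milton (4).
From Milton: Spruce=13, Alder=16, Sutton=25, Quarry=28 → choose Spruce (13).
From Spruce: Alder=9, Sutton=12, Quarry=16 → choose Alder (9).
From Alder: Sutton=17, Quarry=25 → choose Sutton (17).
From Sutton: Quarry=23 → choose Quarry (23).
NN route Easton → Thorn → Milton → Spruce → Alder → Sutton → Quarry → Easton costs 92.
Optimal: Easton → Thorn → Milton → Alder → Spruce → Sutton → Quarry → Easton costs 90 (by enumerating all 360 distinct tours).
Excess = 92 − 90 = 2.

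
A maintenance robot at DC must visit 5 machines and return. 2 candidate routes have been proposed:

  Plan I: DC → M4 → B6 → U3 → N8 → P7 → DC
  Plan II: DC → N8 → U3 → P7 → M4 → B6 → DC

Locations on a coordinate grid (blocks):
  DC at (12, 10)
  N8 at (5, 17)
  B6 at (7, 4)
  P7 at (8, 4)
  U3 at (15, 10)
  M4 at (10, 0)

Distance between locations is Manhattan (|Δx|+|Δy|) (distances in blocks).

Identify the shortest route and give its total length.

Shortest is Plan II, total 68 blocks.

Plan I: 12 + 7 + 14 + 17 + 16 + 10 = 76
Plan II: 14 + 17 + 13 + 6 + 7 + 11 = 68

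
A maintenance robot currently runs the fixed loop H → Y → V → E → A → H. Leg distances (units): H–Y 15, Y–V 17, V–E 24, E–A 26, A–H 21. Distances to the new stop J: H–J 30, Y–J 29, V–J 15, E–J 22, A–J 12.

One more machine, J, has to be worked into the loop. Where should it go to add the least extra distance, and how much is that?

Insertion cost between consecutive stops i–j is d(i,J) + d(J,j) − d(i,j):
  between H and Y: 30 + 29 − 15 = 44
  between Y and V: 29 + 15 − 17 = 27
  between V and E: 15 + 22 − 24 = 13
  between E and A: 22 + 12 − 26 = 8
  between A and H: 12 + 30 − 21 = 21
Cheapest insertion is between E and A, adding 8.
New total = 103 + 8 = 111.

+8 — insert J between E and A.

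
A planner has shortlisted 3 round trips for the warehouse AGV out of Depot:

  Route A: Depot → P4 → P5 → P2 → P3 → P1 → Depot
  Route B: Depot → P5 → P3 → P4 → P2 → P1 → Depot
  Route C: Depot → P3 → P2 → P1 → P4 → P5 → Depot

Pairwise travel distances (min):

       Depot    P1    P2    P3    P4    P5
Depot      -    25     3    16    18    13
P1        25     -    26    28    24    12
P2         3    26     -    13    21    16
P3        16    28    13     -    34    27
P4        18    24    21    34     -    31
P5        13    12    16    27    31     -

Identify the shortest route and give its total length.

Route A: 18 + 31 + 16 + 13 + 28 + 25 = 131
Route B: 13 + 27 + 34 + 21 + 26 + 25 = 146
Route C: 16 + 13 + 26 + 24 + 31 + 13 = 123

Shortest is Route C, total 123 min.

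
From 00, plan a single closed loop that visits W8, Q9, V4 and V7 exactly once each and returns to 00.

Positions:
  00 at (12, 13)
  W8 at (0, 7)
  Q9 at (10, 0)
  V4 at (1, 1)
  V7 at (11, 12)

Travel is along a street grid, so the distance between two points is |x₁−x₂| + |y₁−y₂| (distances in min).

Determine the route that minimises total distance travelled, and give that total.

There are 12 distinct closed tours to check (reversals are equivalent).
00→W8→Q9→V4→V7→00: 18+17+10+21+2 = 68
00→W8→Q9→V7→V4→00: 18+17+13+21+23 = 92
00→W8→V4→Q9→V7→00: 18+7+10+13+2 = 50
00→W8→V4→V7→Q9→00: 18+7+21+13+15 = 74
00→W8→V7→Q9→V4→00: 18+16+13+10+23 = 80
00→W8→V7→V4→Q9→00: 18+16+21+10+15 = 80
00→Q9→W8→V4→V7→00: 15+17+7+21+2 = 62
00→Q9→W8→V7→V4→00: 15+17+16+21+23 = 92
00→Q9→V4→W8→V7→00: 15+10+7+16+2 = 50
00→Q9→V7→W8→V4→00: 15+13+16+7+23 = 74
00→V4→W8→Q9→V7→00: 23+7+17+13+2 = 62
00→V4→Q9→W8→V7→00: 23+10+17+16+2 = 68
The minimum is 50.
One optimal route: 00 → W8 → V4 → Q9 → V7 → 00 (or its reverse).

Minimum total distance: 50 min.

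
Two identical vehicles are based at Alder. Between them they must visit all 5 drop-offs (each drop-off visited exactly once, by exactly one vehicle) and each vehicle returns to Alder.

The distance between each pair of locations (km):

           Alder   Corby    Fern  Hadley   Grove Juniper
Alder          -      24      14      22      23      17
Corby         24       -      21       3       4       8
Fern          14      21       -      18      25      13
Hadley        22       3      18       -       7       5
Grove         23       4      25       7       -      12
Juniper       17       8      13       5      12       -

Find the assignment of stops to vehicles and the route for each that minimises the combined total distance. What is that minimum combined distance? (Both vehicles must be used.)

80 km — the smallest possible combined total.

Check every non-empty split of the stops between the two vehicles; for each half take its own optimal tour:
  {Corby} + {Fern, Hadley, Grove, Juniper}: 48 + 62 = 110
  {Fern} + {Corby, Hadley, Grove, Juniper}: 28 + 52 = 80
  {Corby, Fern} + {Hadley, Grove, Juniper}: 59 + 52 = 111
  {Hadley} + {Corby, Fern, Grove, Juniper}: 44 + 62 = 106
  {Corby, Hadley} + {Fern, Grove, Juniper}: 49 + 62 = 111
  {Fern, Hadley} + {Corby, Grove, Juniper}: 54 + 52 = 106
  … (15 splits in total)
Best: vehicle 1 Alder → Fern → Alder = 28; vehicle 2 Alder → Grove → Corby → Hadley → Juniper → Alder = 52; combined 80.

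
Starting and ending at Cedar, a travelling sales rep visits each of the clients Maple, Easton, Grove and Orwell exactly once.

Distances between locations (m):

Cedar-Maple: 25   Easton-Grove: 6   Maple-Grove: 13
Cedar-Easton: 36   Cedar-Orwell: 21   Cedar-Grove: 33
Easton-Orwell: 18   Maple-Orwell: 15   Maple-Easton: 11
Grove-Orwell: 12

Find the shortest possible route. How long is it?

Minimum total distance: 75 m.

There are 12 distinct closed tours to check (reversals are equivalent).
Cedar - Maple - Easton - Grove - Orwell - Cedar: 25+11+6+12+21 = 75
Cedar - Maple - Easton - Orwell - Grove - Cedar: 25+11+18+12+33 = 99
Cedar - Maple - Grove - Easton - Orwell - Cedar: 25+13+6+18+21 = 83
Cedar - Maple - Grove - Orwell - Easton - Cedar: 25+13+12+18+36 = 104
Cedar - Maple - Orwell - Easton - Grove - Cedar: 25+15+18+6+33 = 97
Cedar - Maple - Orwell - Grove - Easton - Cedar: 25+15+12+6+36 = 94
Cedar - Easton - Maple - Grove - Orwell - Cedar: 36+11+13+12+21 = 93
Cedar - Easton - Maple - Orwell - Grove - Cedar: 36+11+15+12+33 = 107
Cedar - Easton - Grove - Maple - Orwell - Cedar: 36+6+13+15+21 = 91
Cedar - Easton - Orwell - Maple - Grove - Cedar: 36+18+15+13+33 = 115
Cedar - Grove - Maple - Easton - Orwell - Cedar: 33+13+11+18+21 = 96
Cedar - Grove - Easton - Maple - Orwell - Cedar: 33+6+11+15+21 = 86
The minimum is 75.
One optimal route: Cedar → Maple → Easton → Grove → Orwell → Cedar (or its reverse).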